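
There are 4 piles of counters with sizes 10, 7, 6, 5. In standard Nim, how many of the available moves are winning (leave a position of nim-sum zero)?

Compute the nim-sum pairwise:
10 XOR 7 = 13
13 XOR 6 = 11
11 XOR 5 = 14
The overall nim-sum is X = 14. A pile of size p has a winning move iff p XOR X < p (reduce it to p XOR X).
  10: 10 XOR 14 = 4 < 10 — winning move (to 4).
  7: 7 XOR 14 = 9 ≥ 7 — no move.
  6: 6 XOR 14 = 8 ≥ 6 — no move.
  5: 5 XOR 14 = 11 ≥ 5 — no move.
That gives 1 winning move.

1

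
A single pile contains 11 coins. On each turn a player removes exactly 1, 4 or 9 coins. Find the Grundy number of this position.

1

Build the Grundy sequence with g(k) = mex{g(k−s) : s ∈ {1, 4, 9}, s ≤ k}:
k:     0  1  2  3  4  5  6  7  8  9 10 11
g(k):  0  1  0  1  2  0  1  0  1  2  0  1
So g(11) = 1.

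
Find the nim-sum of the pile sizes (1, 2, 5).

6

Nim-sum: 1 XOR 2 XOR 5 = 6.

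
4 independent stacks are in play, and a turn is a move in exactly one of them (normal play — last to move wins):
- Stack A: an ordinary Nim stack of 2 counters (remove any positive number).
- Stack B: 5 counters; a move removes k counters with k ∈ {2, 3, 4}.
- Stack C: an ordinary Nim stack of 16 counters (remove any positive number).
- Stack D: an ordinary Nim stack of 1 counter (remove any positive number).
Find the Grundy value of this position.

Stack A is a plain Nim stack of size 2, so its Grundy value is 2.
Grundy values for stack B (subtraction set {2, 3, 4}):
g(0) = mex{} = 0
g(1) = mex{} = 0
g(2) = mex{0} = 1
g(3) = mex{0} = 1
g(4) = mex{0,1} = 2
g(5) = mex{0,1} = 2
So g(5) = 2.
Stack C is a plain Nim stack of size 16, so its Grundy value is 16.
Stack D is a plain Nim stack of size 1, so its Grundy value is 1.
By the Sprague-Grundy theorem, the Grundy value of a sum of independent games is the XOR of the component values.
Combined value = 2 XOR 2 XOR 16 XOR 1 = 17.

17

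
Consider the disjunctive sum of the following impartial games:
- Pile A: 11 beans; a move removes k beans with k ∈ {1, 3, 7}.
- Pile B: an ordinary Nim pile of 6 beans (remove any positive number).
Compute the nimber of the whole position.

Grundy values for pile A (subtraction set {1, 3, 7}):
k:     0  1  2  3  4  5  6  7  8  9 10 11
g(k):  0  1  0  1  0  1  0  1  0  1  0  1
So g(11) = 1.
Pile B is a plain Nim pile of size 6, so its Grundy value is 6.
By the Sprague-Grundy theorem, the Grundy value of a sum of independent games is the XOR of the component values.
Combined value = 1 ⊕ 6 = 7.

7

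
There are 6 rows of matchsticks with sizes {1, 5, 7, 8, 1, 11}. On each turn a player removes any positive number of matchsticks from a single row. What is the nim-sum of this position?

1

Compute the nim-sum pairwise:
1 ⊕ 5 = 4
4 ⊕ 7 = 3
3 ⊕ 8 = 11
11 ⊕ 1 = 10
10 ⊕ 11 = 1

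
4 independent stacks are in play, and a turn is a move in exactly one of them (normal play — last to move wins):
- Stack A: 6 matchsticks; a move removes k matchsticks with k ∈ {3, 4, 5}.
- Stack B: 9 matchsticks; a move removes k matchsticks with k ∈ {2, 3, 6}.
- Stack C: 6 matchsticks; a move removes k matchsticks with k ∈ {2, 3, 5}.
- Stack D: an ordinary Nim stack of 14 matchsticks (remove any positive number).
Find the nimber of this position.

15

Grundy values for stack A (subtraction set {3, 4, 5}):
k:     0  1  2  3  4  5  6
g(k):  0  0  0  1  1  1  2
So g(6) = 2.
Grundy values for stack B (subtraction set {2, 3, 6}):
g(0) = mex{} = 0
g(1) = mex{} = 0
g(2) = mex{0} = 1
g(3) = mex{0} = 1
g(4) = mex{0,1} = 2
g(5) = mex{1} = 0
g(6) = mex{0,1,2} = 3
g(7) = mex{0,2} = 1
g(8) = mex{0,1,3} = 2
g(9) = mex{1,3} = 0
So g(9) = 0.
Grundy values for stack C (subtraction set {2, 3, 5}):
g(0) = mex{} = 0
g(1) = mex{} = 0
g(2) = mex{0} = 1
g(3) = mex{0} = 1
g(4) = mex{0,1} = 2
g(5) = mex{0,1} = 2
g(6) = mex{0,1,2} = 3
So g(6) = 3.
Stack D is a plain Nim stack of size 14, so its Grundy value is 14.
By the Sprague-Grundy theorem, the Grundy value of a sum of independent games is the XOR of the component values.
Combined value = 2 ⊕ 0 ⊕ 3 ⊕ 14 = 15.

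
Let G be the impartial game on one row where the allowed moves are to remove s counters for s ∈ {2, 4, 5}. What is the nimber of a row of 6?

Build the Grundy sequence with g(k) = mex{g(k−s) : s ∈ {2, 4, 5}, s ≤ k}:
g(0) = mex{} = 0
g(1) = mex{} = 0
g(2) = mex{0} = 1
g(3) = mex{0} = 1
g(4) = mex{0,1} = 2
g(5) = mex{0,1} = 2
g(6) = mex{0,1,2} = 3
So g(6) = 3.

3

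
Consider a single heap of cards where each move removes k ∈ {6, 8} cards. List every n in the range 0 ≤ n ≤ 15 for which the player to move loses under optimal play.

Compute g(0), g(1), … for moves {6, 8}:
k:     0  1  2  3  4  5  6  7  8  9 10 11 12 13 14 15
g(k):  0  0  0  0  0  0  1  1  1  1  1  1  2  2  0  0
The P-positions (g = 0) in 0..15 are 0, 1, 2, 3, 4, 5, 14, 15.

0, 1, 2, 3, 4, 5, 14, 15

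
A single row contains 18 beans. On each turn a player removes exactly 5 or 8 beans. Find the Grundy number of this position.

1

Build the Grundy sequence with g(k) = mex{g(k−s) : s ∈ {5, 8}, s ≤ k}:
k:     0  1  2  3  4  5  6  7  8  9 10 11 12 13 14 15 16 17 18
g(k):  0  0  0  0  0  1  1  1  1  1  2  2  2  0  0  0  0  0  1
So g(18) = 1.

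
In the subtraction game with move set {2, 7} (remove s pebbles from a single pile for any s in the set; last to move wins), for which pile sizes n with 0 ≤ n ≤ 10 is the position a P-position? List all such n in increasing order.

0, 1, 4, 5, 9, 10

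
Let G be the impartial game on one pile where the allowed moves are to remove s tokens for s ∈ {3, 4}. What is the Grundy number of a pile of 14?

Grundy values for subtraction set {3, 4}:
g(0) = mex{} = 0
g(1) = mex{} = 0
g(2) = mex{} = 0
g(3) = mex{0} = 1
g(4) = mex{0} = 1
g(5) = mex{0} = 1
g(6) = mex{0,1} = 2
g(7) = mex{1} = 0
g(8) = mex{1} = 0
g(9) = mex{1,2} = 0
g(10) = mex{0,2} = 1
g(11) = mex{0} = 1
g(12) = mex{0} = 1
g(13) = mex{0,1} = 2
g(14) = mex{1} = 0
So g(14) = 0.

0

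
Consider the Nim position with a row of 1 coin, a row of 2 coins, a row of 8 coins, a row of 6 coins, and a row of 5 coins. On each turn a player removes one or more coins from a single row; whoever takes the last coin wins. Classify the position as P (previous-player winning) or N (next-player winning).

N-position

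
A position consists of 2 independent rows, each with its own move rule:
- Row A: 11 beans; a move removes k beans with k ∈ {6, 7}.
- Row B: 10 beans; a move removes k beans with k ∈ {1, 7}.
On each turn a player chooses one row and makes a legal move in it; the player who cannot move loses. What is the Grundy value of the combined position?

Build the Grundy sequence for row A with g(k) = mex{g(k−s) : s ∈ {6, 7}, s ≤ k}:
g(0) = mex{} = 0
g(1) = mex{} = 0
g(2) = mex{} = 0
g(3) = mex{} = 0
g(4) = mex{} = 0
g(5) = mex{} = 0
g(6) = mex{0} = 1
g(7) = mex{0} = 1
g(8) = mex{0} = 1
g(9) = mex{0} = 1
g(10) = mex{0} = 1
g(11) = mex{0} = 1
So g(11) = 1.
For row B, compute g(0), g(1), … with moves {1, 7}:
k:     0  1  2  3  4  5  6  7  8  9 10
g(k):  0  1  0  1  0  1  0  1  0  1  0
So g(10) = 0.
The value of a disjunctive sum is the nim-sum of the parts.
Combined value = 1 ⊕ 0 = 1.

1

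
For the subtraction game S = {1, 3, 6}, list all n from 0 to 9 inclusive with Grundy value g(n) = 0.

0, 2, 4, 9

Build the Grundy sequence with g(k) = mex{g(k−s) : s ∈ {1, 3, 6}, s ≤ k}:
k:     0  1  2  3  4  5  6  7  8  9
g(k):  0  1  0  1  0  1  2  3  2  0
The P-positions (g = 0) in 0..9 are 0, 2, 4, 9.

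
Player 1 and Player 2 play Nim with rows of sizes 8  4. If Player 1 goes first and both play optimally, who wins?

Player 1 wins

Compute the nim-sum pairwise:
8 ^ 4 = 12
The nim-sum is 12 ≠ 0, so this is an N-position: the player to move can win; Player 1 has a winning move.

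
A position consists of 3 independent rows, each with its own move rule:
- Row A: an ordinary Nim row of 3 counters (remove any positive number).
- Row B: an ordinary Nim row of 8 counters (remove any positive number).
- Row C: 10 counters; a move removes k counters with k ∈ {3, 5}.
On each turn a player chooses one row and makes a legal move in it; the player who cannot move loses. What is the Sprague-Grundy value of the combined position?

Row A is a plain Nim row of size 3, so its Grundy value is 3.
Row B is a plain Nim row of size 8, so its Grundy value is 8.
For row C, compute g(0), g(1), … with moves {3, 5}:
g(0) = mex{} = 0
g(1) = mex{} = 0
g(2) = mex{} = 0
g(3) = mex{0} = 1
g(4) = mex{0} = 1
g(5) = mex{0} = 1
g(6) = mex{0,1} = 2
g(7) = mex{0,1} = 2
g(8) = mex{1} = 0
g(9) = mex{1,2} = 0
g(10) = mex{1,2} = 0
So g(10) = 0.
The value of a disjunctive sum is the nim-sum of the parts.
Combined value = 3 XOR 8 XOR 0 = 11.

11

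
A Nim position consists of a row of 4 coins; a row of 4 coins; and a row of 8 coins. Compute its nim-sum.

Bitwise XOR of the heap sizes:
  0100  (4)
  0100  (4)
  1000  (8)
  ----
  1000  (8)

8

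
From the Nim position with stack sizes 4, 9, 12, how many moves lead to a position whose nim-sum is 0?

1

Compute the nim-sum pairwise:
4 ⊕ 9 = 13
13 ⊕ 12 = 1
The overall nim-sum is X = 1. A stack of size p has a winning move iff p XOR X < p (reduce it to p XOR X).
  4: 4 XOR 1 = 5 ≥ 4 — no move.
  9: 9 XOR 1 = 8 < 9 — winning move (to 8).
  12: 12 XOR 1 = 13 ≥ 12 — no move.
That gives 1 winning move.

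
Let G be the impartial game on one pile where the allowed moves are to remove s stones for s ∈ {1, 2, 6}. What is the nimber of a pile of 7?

Build the Grundy sequence with g(k) = mex{g(k−s) : s ∈ {1, 2, 6}, s ≤ k}:
k:     0  1  2  3  4  5  6  7
g(k):  0  1  2  0  1  2  3  0
So g(7) = 0.

0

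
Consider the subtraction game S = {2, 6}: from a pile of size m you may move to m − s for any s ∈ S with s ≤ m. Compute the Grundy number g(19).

Build the Grundy sequence with g(k) = mex{g(k−s) : s ∈ {2, 6}, s ≤ k}:
k:     0  1  2  3  4  5  6  7  8  9 10 11 12 13 14 15 16 17 18 19
g(k):  0  0  1  1  0  0  1  1  0  0  1  1  0  0  1  1  0  0  1  1
So g(19) = 1.

1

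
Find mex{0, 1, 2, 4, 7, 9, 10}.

3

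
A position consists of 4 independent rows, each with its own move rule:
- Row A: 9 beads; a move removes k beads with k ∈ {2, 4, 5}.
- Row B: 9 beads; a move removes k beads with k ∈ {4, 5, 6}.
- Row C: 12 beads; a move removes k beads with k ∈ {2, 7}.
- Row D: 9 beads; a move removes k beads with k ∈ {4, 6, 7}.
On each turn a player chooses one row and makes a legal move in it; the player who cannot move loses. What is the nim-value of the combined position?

For row A, compute g(0), g(1), … with moves {2, 4, 5}:
k:     0  1  2  3  4  5  6  7  8  9
g(k):  0  0  1  1  2  2  3  0  0  1
So g(9) = 1.
Grundy values for row B (subtraction set {4, 5, 6}):
g(0) = mex{} = 0
g(1) = mex{} = 0
g(2) = mex{} = 0
g(3) = mex{} = 0
g(4) = mex{0} = 1
g(5) = mex{0} = 1
g(6) = mex{0} = 1
g(7) = mex{0} = 1
g(8) = mex{0,1} = 2
g(9) = mex{0,1} = 2
So g(9) = 2.
Build the Grundy sequence for row C with g(k) = mex{g(k−s) : s ∈ {2, 7}, s ≤ k}:
k:     0  1  2  3  4  5  6  7  8  9 10 11 12
g(k):  0  0  1  1  0  0  1  1  2  0  0  1  1
So g(12) = 1.
For row D, compute g(0), g(1), … with moves {4, 6, 7}:
k:     0  1  2  3  4  5  6  7  8  9
g(k):  0  0  0  0  1  1  1  1  2  2
So g(9) = 2.
By the Sprague-Grundy theorem, the Grundy value of a sum of independent games is the XOR of the component values.
Combined value = 1 XOR 2 XOR 1 XOR 2 = 0.

0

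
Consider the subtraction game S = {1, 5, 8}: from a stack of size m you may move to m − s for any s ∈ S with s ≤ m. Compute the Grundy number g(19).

0

Compute g(0), g(1), … for moves {1, 5, 8}:
k:     0  1  2  3  4  5  6  7  8  9 10 11 12 13 14 15 16 17 18 19
g(k):  0  1  0  1  0  1  0  1  2  3  2  3  2  0  1  0  1  0  1  0
So g(19) = 0.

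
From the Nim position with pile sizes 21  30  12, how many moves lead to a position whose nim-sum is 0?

3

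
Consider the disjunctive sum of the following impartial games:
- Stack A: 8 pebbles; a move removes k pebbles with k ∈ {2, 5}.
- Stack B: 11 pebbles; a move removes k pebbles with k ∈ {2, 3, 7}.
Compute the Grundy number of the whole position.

0

For stack A, compute g(0), g(1), … with moves {2, 5}:
g(0) = mex{} = 0
g(1) = mex{} = 0
g(2) = mex{0} = 1
g(3) = mex{0} = 1
g(4) = mex{1} = 0
g(5) = mex{0,1} = 2
g(6) = mex{0} = 1
g(7) = mex{1,2} = 0
g(8) = mex{1} = 0
So g(8) = 0.
Grundy values for stack B (subtraction set {2, 3, 7}):
k:     0  1  2  3  4  5  6  7  8  9 10 11
g(k):  0  0  1  1  2  0  0  1  1  2  0  0
So g(11) = 0.
The value of a disjunctive sum is the nim-sum of the parts.
Combined value = 0 ⊕ 0 = 0.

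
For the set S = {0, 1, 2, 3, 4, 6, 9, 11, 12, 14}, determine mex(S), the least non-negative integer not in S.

The values 0, 1, 2, 3, 4 are all present; 5 is the first non-negative integer missing from the set.

5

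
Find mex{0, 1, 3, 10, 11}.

The values 0, 1 are all present; 2 is the first non-negative integer missing from the set.

2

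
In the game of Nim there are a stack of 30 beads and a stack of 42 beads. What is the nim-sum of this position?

52

Nim-sum: 30 XOR 42 = 52.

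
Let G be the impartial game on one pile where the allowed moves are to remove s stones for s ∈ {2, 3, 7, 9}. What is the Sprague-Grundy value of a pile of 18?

Compute g(0), g(1), … for moves {2, 3, 7, 9}:
k:     0  1  2  3  4  5  6  7  8  9 10 11 12 13 14 15 16 17 18
g(k):  0  0  1  1  2  0  0  1  1  2  2  0  3  1  2  2  0  0  1
So g(18) = 1.

1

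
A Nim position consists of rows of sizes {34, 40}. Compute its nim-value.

10

Compute the nim-sum pairwise:
34 XOR 40 = 10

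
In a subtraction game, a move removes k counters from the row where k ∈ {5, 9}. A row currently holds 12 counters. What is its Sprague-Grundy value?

Build the Grundy sequence with g(k) = mex{g(k−s) : s ∈ {5, 9}, s ≤ k}:
g(0) = mex{} = 0
g(1) = mex{} = 0
g(2) = mex{} = 0
g(3) = mex{} = 0
g(4) = mex{} = 0
g(5) = mex{0} = 1
g(6) = mex{0} = 1
g(7) = mex{0} = 1
g(8) = mex{0} = 1
g(9) = mex{0} = 1
g(10) = mex{0,1} = 2
g(11) = mex{0,1} = 2
g(12) = mex{0,1} = 2
So g(12) = 2.

2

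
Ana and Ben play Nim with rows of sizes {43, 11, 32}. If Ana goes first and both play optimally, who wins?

Ben wins

In binary:
  101011  (43)
  001011  (11)
  100000  (32)
  ------
  000000  (0)
The nim-sum is 0, so this is a P-position: the player to move is in a losing position under optimal play; Ana is about to move from it and so loses — Ben wins.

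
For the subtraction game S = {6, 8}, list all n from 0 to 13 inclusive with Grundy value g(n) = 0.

0, 1, 2, 3, 4, 5

Build the Grundy sequence with g(k) = mex{g(k−s) : s ∈ {6, 8}, s ≤ k}:
g(0) = mex{} = 0
g(1) = mex{} = 0
g(2) = mex{} = 0
g(3) = mex{} = 0
g(4) = mex{} = 0
g(5) = mex{} = 0
g(6) = mex{0} = 1
g(7) = mex{0} = 1
g(8) = mex{0} = 1
g(9) = mex{0} = 1
g(10) = mex{0} = 1
g(11) = mex{0} = 1
g(12) = mex{0,1} = 2
g(13) = mex{0,1} = 2
The P-positions (g = 0) in 0..13 are 0, 1, 2, 3, 4, 5.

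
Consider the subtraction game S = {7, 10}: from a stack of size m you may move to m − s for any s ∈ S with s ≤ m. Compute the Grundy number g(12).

1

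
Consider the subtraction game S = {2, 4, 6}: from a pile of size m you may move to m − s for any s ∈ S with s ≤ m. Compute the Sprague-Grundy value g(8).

0

Grundy values for subtraction set {2, 4, 6}:
k:     0  1  2  3  4  5  6  7  8
g(k):  0  0  1  1  2  2  3  3  0
So g(8) = 0.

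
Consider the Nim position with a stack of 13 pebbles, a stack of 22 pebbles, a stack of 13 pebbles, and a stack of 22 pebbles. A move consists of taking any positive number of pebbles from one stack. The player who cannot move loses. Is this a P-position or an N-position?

Compute the nim-sum pairwise:
13 XOR 22 = 27
27 XOR 13 = 22
22 XOR 22 = 0
The nim-sum is 0, so this is a P-position: the player to move is in a losing position under optimal play.

P-position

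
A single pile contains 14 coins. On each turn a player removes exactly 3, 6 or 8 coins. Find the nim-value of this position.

1

Compute g(0), g(1), … for moves {3, 6, 8}:
g(0) = mex{} = 0
g(1) = mex{} = 0
g(2) = mex{} = 0
g(3) = mex{0} = 1
g(4) = mex{0} = 1
g(5) = mex{0} = 1
g(6) = mex{0,1} = 2
g(7) = mex{0,1} = 2
g(8) = mex{0,1} = 2
g(9) = mex{0,1,2} = 3
g(10) = mex{0,1,2} = 3
g(11) = mex{1,2} = 0
g(12) = mex{1,2,3} = 0
g(13) = mex{1,2,3} = 0
g(14) = mex{0,2} = 1
So g(14) = 1.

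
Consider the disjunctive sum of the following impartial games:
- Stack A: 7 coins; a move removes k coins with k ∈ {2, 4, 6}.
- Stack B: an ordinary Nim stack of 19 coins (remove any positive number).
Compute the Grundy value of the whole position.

16

Build the Grundy sequence for stack A with g(k) = mex{g(k−s) : s ∈ {2, 4, 6}, s ≤ k}:
k:     0  1  2  3  4  5  6  7
g(k):  0  0  1  1  2  2  3  3
So g(7) = 3.
Stack B is a plain Nim stack of size 19, so its Grundy value is 19.
The value of a disjunctive sum is the nim-sum of the parts.
Combined value = 3 XOR 19 = 16.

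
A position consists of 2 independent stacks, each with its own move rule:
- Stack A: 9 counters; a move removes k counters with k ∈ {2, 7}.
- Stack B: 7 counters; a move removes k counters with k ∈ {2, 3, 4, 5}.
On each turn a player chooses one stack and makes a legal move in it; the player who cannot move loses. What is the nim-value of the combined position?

0

Grundy values for stack A (subtraction set {2, 7}):
g(0) = mex{} = 0
g(1) = mex{} = 0
g(2) = mex{0} = 1
g(3) = mex{0} = 1
g(4) = mex{1} = 0
g(5) = mex{1} = 0
g(6) = mex{0} = 1
g(7) = mex{0} = 1
g(8) = mex{0,1} = 2
g(9) = mex{1} = 0
So g(9) = 0.
Build the Grundy sequence for stack B with g(k) = mex{g(k−s) : s ∈ {2, 3, 4, 5}, s ≤ k}:
g(0) = mex{} = 0
g(1) = mex{} = 0
g(2) = mex{0} = 1
g(3) = mex{0} = 1
g(4) = mex{0,1} = 2
g(5) = mex{0,1} = 2
g(6) = mex{0,1,2} = 3
g(7) = mex{1,2} = 0
So g(7) = 0.
The value of a disjunctive sum is the nim-sum of the parts.
Combined value = 0 ⊕ 0 = 0.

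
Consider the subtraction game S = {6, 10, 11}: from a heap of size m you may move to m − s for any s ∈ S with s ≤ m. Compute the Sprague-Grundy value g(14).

Build the Grundy sequence with g(k) = mex{g(k−s) : s ∈ {6, 10, 11}, s ≤ k}:
k:     0  1  2  3  4  5  6  7  8  9 10 11 12 13 14
g(k):  0  0  0  0  0  0  1  1  1  1  1  1  2  2  2
So g(14) = 2.

2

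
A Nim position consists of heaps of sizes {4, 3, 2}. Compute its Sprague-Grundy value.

5

Compute the nim-sum pairwise:
4 ⊕ 3 = 7
7 ⊕ 2 = 5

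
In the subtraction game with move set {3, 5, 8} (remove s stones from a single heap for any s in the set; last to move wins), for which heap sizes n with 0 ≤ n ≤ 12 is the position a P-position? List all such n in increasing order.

0, 1, 2, 11, 12

Compute g(0), g(1), … for moves {3, 5, 8}:
g(0) = mex{} = 0
g(1) = mex{} = 0
g(2) = mex{} = 0
g(3) = mex{0} = 1
g(4) = mex{0} = 1
g(5) = mex{0} = 1
g(6) = mex{0,1} = 2
g(7) = mex{0,1} = 2
g(8) = mex{0,1} = 2
g(9) = mex{0,1,2} = 3
g(10) = mex{0,1,2} = 3
g(11) = mex{1,2} = 0
g(12) = mex{1,2,3} = 0
The P-positions (g = 0) in 0..12 are 0, 1, 2, 11, 12.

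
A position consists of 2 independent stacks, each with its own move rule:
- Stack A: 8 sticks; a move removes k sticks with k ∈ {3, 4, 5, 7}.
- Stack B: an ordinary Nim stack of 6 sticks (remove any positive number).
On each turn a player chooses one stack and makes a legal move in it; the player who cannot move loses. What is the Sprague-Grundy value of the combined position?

Build the Grundy sequence for stack A with g(k) = mex{g(k−s) : s ∈ {3, 4, 5, 7}, s ≤ k}:
g(0) = mex{} = 0
g(1) = mex{} = 0
g(2) = mex{} = 0
g(3) = mex{0} = 1
g(4) = mex{0} = 1
g(5) = mex{0} = 1
g(6) = mex{0,1} = 2
g(7) = mex{0,1} = 2
g(8) = mex{0,1} = 2
So g(8) = 2.
Stack B is a plain Nim stack of size 6, so its Grundy value is 6.
The value of a disjunctive sum is the nim-sum of the parts.
Combined value = 2 ⊕ 6 = 4.

4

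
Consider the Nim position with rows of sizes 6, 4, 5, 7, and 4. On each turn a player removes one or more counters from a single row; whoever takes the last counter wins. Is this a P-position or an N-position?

In binary:
  110  (6)
  100  (4)
  101  (5)
  111  (7)
  100  (4)
  ---
  100  (4)
The nim-sum is 4 ≠ 0, so this is an N-position: the player to move can win.

N-position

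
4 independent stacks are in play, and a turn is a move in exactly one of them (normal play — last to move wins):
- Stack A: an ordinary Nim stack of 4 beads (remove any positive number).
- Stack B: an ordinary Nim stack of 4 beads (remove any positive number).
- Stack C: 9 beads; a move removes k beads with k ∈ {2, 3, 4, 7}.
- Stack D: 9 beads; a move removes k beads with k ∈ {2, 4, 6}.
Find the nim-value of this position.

Stack A is a plain Nim stack of size 4, so its Grundy value is 4.
Stack B is a plain Nim stack of size 4, so its Grundy value is 4.
For stack C, compute g(0), g(1), … with moves {2, 3, 4, 7}:
k:     0  1  2  3  4  5  6  7  8  9
g(k):  0  0  1  1  2  2  0  3  1  4
So g(9) = 4.
For stack D, compute g(0), g(1), … with moves {2, 4, 6}:
g(0) = mex{} = 0
g(1) = mex{} = 0
g(2) = mex{0} = 1
g(3) = mex{0} = 1
g(4) = mex{0,1} = 2
g(5) = mex{0,1} = 2
g(6) = mex{0,1,2} = 3
g(7) = mex{0,1,2} = 3
g(8) = mex{1,2,3} = 0
g(9) = mex{1,2,3} = 0
So g(9) = 0.
By the Sprague-Grundy theorem, the Grundy value of a sum of independent games is the XOR of the component values.
Combined value = 4 ⊕ 4 ⊕ 4 ⊕ 0 = 4.

4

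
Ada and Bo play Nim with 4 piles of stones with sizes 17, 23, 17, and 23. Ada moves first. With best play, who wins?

Bo wins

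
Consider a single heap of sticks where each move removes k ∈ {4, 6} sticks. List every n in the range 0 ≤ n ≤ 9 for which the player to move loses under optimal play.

Build the Grundy sequence with g(k) = mex{g(k−s) : s ∈ {4, 6}, s ≤ k}:
k:     0  1  2  3  4  5  6  7  8  9
g(k):  0  0  0  0  1  1  1  1  2  2
The P-positions (g = 0) in 0..9 are 0, 1, 2, 3.

0, 1, 2, 3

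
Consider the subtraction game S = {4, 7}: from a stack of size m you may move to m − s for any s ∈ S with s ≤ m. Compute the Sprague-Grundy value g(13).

Grundy values for subtraction set {4, 7}:
k:     0  1  2  3  4  5  6  7  8  9 10 11 12 13
g(k):  0  0  0  0  1  1  1  1  2  2  2  0  0  0
So g(13) = 0.

0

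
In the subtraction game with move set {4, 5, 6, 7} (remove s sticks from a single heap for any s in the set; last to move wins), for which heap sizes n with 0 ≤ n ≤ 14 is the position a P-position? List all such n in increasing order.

Compute g(0), g(1), … for moves {4, 5, 6, 7}:
g(0) = mex{} = 0
g(1) = mex{} = 0
g(2) = mex{} = 0
g(3) = mex{} = 0
g(4) = mex{0} = 1
g(5) = mex{0} = 1
g(6) = mex{0} = 1
g(7) = mex{0} = 1
g(8) = mex{0,1} = 2
g(9) = mex{0,1} = 2
g(10) = mex{0,1} = 2
g(11) = mex{1} = 0
g(12) = mex{1,2} = 0
g(13) = mex{1,2} = 0
g(14) = mex{1,2} = 0
The P-positions (g = 0) in 0..14 are 0, 1, 2, 3, 11, 12, 13, 14.

0, 1, 2, 3, 11, 12, 13, 14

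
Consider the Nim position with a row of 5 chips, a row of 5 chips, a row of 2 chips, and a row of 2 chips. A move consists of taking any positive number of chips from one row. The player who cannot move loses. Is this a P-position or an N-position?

Nim-sum: 5 ⊕ 5 ⊕ 2 ⊕ 2 = 0.
The nim-sum is 0, so this is a P-position: the player to move is in a losing position under optimal play.

P-position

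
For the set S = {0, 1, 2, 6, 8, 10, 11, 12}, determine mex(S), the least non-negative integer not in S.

The values 0, 1, 2 are all present; 3 is the first non-negative integer missing from the set.

3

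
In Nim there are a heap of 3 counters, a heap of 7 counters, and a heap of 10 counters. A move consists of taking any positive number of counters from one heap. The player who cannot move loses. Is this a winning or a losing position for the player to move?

Nim-sum: 3 ⊕ 7 ⊕ 10 = 14.
The nim-sum is 14 ≠ 0, so this is an N-position: the player to move can win.

Winning position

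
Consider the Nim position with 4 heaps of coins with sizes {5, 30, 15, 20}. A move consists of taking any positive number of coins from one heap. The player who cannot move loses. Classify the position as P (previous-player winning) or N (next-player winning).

P-position

Compute the nim-sum pairwise:
5 ⊕ 30 = 27
27 ⊕ 15 = 20
20 ⊕ 20 = 0
The nim-sum is 0, so this is a P-position: the player to move is in a losing position under optimal play.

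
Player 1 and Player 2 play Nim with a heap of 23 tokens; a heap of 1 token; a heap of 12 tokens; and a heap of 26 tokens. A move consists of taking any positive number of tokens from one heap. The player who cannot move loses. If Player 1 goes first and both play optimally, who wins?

Player 2 wins

Compute the nim-sum pairwise:
23 ⊕ 1 = 22
22 ⊕ 12 = 26
26 ⊕ 26 = 0
The nim-sum is 0, so this is a P-position: the player to move is in a losing position under optimal play; Player 1 is about to move from it and so loses — Player 2 wins.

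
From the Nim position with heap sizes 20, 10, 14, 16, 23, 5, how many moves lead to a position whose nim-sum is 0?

Nim-sum: 20 XOR 10 XOR 14 XOR 16 XOR 23 XOR 5 = 18.
The overall nim-sum is X = 18. A heap of size p has a winning move iff p XOR X < p (reduce it to p XOR X).
  20: 20 XOR 18 = 6 < 20 — winning move (to 6).
  10: 10 XOR 18 = 24 ≥ 10 — no move.
  14: 14 XOR 18 = 28 ≥ 14 — no move.
  16: 16 XOR 18 = 2 < 16 — winning move (to 2).
  23: 23 XOR 18 = 5 < 23 — winning move (to 5).
  5: 5 XOR 18 = 23 ≥ 5 — no move.
That gives 3 winning moves.

3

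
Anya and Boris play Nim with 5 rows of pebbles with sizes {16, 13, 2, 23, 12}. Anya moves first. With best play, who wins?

Anya wins

Compute the nim-sum pairwise:
16 XOR 13 = 29
29 XOR 2 = 31
31 XOR 23 = 8
8 XOR 12 = 4
The nim-sum is 4 ≠ 0, so this is an N-position: the player to move can win; Anya has a winning move.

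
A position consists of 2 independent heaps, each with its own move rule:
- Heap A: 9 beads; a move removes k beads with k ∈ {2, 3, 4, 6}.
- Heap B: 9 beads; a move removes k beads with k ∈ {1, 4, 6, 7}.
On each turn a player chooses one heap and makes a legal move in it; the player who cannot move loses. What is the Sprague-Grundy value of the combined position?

2

Build the Grundy sequence for heap A with g(k) = mex{g(k−s) : s ∈ {2, 3, 4, 6}, s ≤ k}:
g(0) = mex{} = 0
g(1) = mex{} = 0
g(2) = mex{0} = 1
g(3) = mex{0} = 1
g(4) = mex{0,1} = 2
g(5) = mex{0,1} = 2
g(6) = mex{0,1,2} = 3
g(7) = mex{0,1,2} = 3
g(8) = mex{1,2,3} = 0
g(9) = mex{1,2,3} = 0
So g(9) = 0.
For heap B, compute g(0), g(1), … with moves {1, 4, 6, 7}:
k:     0  1  2  3  4  5  6  7  8  9
g(k):  0  1  0  1  2  0  1  2  3  2
So g(9) = 2.
By the Sprague-Grundy theorem, the Grundy value of a sum of independent games is the XOR of the component values.
Combined value = 0 XOR 2 = 2.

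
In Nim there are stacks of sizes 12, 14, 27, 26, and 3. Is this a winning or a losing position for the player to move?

Losing position

Compute the nim-sum pairwise:
12 ^ 14 = 2
2 ^ 27 = 25
25 ^ 26 = 3
3 ^ 3 = 0
The nim-sum is 0, so this is a P-position: the player to move is in a losing position under optimal play.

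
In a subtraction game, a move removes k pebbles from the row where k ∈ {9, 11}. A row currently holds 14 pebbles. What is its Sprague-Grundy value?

1

Compute g(0), g(1), … for moves {9, 11}:
k:     0  1  2  3  4  5  6  7  8  9 10 11 12 13 14
g(k):  0  0  0  0  0  0  0  0  0  1  1  1  1  1  1
So g(14) = 1.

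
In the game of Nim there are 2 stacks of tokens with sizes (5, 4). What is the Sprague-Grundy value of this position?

Compute the nim-sum pairwise:
5 XOR 4 = 1

1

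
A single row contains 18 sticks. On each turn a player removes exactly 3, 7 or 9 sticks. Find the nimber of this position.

0

Compute g(0), g(1), … for moves {3, 7, 9}:
k:     0  1  2  3  4  5  6  7  8  9 10 11 12 13 14 15 16 17 18
g(k):  0  0  0  1  1  1  0  2  2  1  3  3  0  2  0  1  0  1  0
So g(18) = 0.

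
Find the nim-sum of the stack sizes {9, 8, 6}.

7

Compute the nim-sum pairwise:
9 ^ 8 = 1
1 ^ 6 = 7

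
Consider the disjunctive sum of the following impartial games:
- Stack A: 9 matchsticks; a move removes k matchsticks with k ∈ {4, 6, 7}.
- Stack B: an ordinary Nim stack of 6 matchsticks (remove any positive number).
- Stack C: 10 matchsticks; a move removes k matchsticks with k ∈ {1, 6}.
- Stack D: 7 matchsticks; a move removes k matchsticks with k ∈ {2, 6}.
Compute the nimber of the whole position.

4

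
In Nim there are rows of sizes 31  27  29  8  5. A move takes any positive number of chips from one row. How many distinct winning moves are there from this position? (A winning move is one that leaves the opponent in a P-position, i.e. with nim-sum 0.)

3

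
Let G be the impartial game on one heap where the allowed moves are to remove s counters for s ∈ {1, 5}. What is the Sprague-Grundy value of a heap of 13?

Compute g(0), g(1), … for moves {1, 5}:
k:     0  1  2  3  4  5  6  7  8  9 10 11 12 13
g(k):  0  1  0  1  0  1  0  1  0  1  0  1  0  1
So g(13) = 1.

1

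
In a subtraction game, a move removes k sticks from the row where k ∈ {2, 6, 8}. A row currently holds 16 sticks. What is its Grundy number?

Build the Grundy sequence with g(k) = mex{g(k−s) : s ∈ {2, 6, 8}, s ≤ k}:
k:     0  1  2  3  4  5  6  7  8  9 10 11 12 13 14 15 16
g(k):  0  0  1  1  0  0  1  1  2  2  3  3  2  2  0  0  1
So g(16) = 1.

1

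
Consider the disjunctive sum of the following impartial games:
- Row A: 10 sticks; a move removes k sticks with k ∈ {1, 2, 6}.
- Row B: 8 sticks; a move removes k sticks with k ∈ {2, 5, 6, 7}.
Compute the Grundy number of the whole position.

2

Grundy values for row A (subtraction set {1, 2, 6}):
g(0) = mex{} = 0
g(1) = mex{0} = 1
g(2) = mex{0,1} = 2
g(3) = mex{1,2} = 0
g(4) = mex{0,2} = 1
g(5) = mex{0,1} = 2
g(6) = mex{0,1,2} = 3
g(7) = mex{1,2,3} = 0
g(8) = mex{0,2,3} = 1
g(9) = mex{0,1} = 2
g(10) = mex{1,2} = 0
So g(10) = 0.
Grundy values for row B (subtraction set {2, 5, 6, 7}):
g(0) = mex{} = 0
g(1) = mex{} = 0
g(2) = mex{0} = 1
g(3) = mex{0} = 1
g(4) = mex{1} = 0
g(5) = mex{0,1} = 2
g(6) = mex{0} = 1
g(7) = mex{0,1,2} = 3
g(8) = mex{0,1} = 2
So g(8) = 2.
The value of a disjunctive sum is the nim-sum of the parts.
Combined value = 0 XOR 2 = 2.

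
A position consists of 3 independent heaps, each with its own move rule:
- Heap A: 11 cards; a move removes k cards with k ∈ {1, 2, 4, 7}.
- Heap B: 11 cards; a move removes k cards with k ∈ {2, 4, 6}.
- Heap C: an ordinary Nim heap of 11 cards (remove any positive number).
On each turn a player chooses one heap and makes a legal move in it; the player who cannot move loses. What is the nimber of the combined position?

8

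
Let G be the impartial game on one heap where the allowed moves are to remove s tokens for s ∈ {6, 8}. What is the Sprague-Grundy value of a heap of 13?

Build the Grundy sequence with g(k) = mex{g(k−s) : s ∈ {6, 8}, s ≤ k}:
g(0) = mex{} = 0
g(1) = mex{} = 0
g(2) = mex{} = 0
g(3) = mex{} = 0
g(4) = mex{} = 0
g(5) = mex{} = 0
g(6) = mex{0} = 1
g(7) = mex{0} = 1
g(8) = mex{0} = 1
g(9) = mex{0} = 1
g(10) = mex{0} = 1
g(11) = mex{0} = 1
g(12) = mex{0,1} = 2
g(13) = mex{0,1} = 2
So g(13) = 2.

2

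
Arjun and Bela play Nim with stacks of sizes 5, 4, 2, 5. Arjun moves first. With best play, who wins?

Arjun wins

Nim-sum: 5 ^ 4 ^ 2 ^ 5 = 6.
The nim-sum is 6 ≠ 0, so this is an N-position: the player to move can win; Arjun has a winning move.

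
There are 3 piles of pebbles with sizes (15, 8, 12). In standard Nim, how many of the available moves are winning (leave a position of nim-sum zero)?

Compute the nim-sum pairwise:
15 XOR 8 = 7
7 XOR 12 = 11
The overall nim-sum is X = 11. A pile of size p has a winning move iff p XOR X < p (reduce it to p XOR X).
  15: 15 XOR 11 = 4 < 15 — winning move (to 4).
  8: 8 XOR 11 = 3 < 8 — winning move (to 3).
  12: 12 XOR 11 = 7 < 12 — winning move (to 7).
That gives 3 winning moves.

3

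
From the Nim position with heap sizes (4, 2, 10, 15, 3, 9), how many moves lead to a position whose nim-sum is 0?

3

Bitwise XOR of the heap sizes:
  0100  (4)
  0010  (2)
  1010  (10)
  1111  (15)
  0011  (3)
  1001  (9)
  ----
  1001  (9)
The overall nim-sum is X = 9. A heap of size p has a winning move iff p XOR X < p (reduce it to p XOR X).
  4: 4 XOR 9 = 13 ≥ 4 — no move.
  2: 2 XOR 9 = 11 ≥ 2 — no move.
  10: 10 XOR 9 = 3 < 10 — winning move (to 3).
  15: 15 XOR 9 = 6 < 15 — winning move (to 6).
  3: 3 XOR 9 = 10 ≥ 3 — no move.
  9: 9 XOR 9 = 0 < 9 — winning move (to 0).
That gives 3 winning moves.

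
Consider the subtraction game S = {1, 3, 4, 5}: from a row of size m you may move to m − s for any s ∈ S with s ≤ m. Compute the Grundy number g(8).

0

Compute g(0), g(1), … for moves {1, 3, 4, 5}:
k:     0  1  2  3  4  5  6  7  8
g(k):  0  1  0  1  2  3  2  3  0
So g(8) = 0.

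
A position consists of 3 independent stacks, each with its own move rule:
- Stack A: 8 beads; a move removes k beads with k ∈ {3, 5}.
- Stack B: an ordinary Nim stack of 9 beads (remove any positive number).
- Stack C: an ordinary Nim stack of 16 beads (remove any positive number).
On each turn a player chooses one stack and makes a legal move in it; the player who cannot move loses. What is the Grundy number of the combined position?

25

Build the Grundy sequence for stack A with g(k) = mex{g(k−s) : s ∈ {3, 5}, s ≤ k}:
g(0) = mex{} = 0
g(1) = mex{} = 0
g(2) = mex{} = 0
g(3) = mex{0} = 1
g(4) = mex{0} = 1
g(5) = mex{0} = 1
g(6) = mex{0,1} = 2
g(7) = mex{0,1} = 2
g(8) = mex{1} = 0
So g(8) = 0.
Stack B is a plain Nim stack of size 9, so its Grundy value is 9.
Stack C is a plain Nim stack of size 16, so its Grundy value is 16.
The value of a disjunctive sum is the nim-sum of the parts.
Combined value = 0 ⊕ 9 ⊕ 16 = 25.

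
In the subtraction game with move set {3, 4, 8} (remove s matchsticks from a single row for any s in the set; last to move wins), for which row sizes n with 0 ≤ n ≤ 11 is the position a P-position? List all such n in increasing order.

0, 1, 2, 7

Grundy values for subtraction set {3, 4, 8}:
g(0) = mex{} = 0
g(1) = mex{} = 0
g(2) = mex{} = 0
g(3) = mex{0} = 1
g(4) = mex{0} = 1
g(5) = mex{0} = 1
g(6) = mex{0,1} = 2
g(7) = mex{1} = 0
g(8) = mex{0,1} = 2
g(9) = mex{0,1,2} = 3
g(10) = mex{0,2} = 1
g(11) = mex{0,1,2} = 3
The P-positions (g = 0) in 0..11 are 0, 1, 2, 7.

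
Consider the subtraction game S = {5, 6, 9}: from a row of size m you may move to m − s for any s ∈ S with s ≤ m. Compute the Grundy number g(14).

Build the Grundy sequence with g(k) = mex{g(k−s) : s ∈ {5, 6, 9}, s ≤ k}:
k:     0  1  2  3  4  5  6  7  8  9 10 11 12 13 14
g(k):  0  0  0  0  0  1  1  1  1  1  2  2  2  2  0
So g(14) = 0.

0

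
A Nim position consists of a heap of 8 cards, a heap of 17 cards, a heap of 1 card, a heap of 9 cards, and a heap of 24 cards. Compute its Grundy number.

9

Nim-sum: 8 XOR 17 XOR 1 XOR 9 XOR 24 = 9.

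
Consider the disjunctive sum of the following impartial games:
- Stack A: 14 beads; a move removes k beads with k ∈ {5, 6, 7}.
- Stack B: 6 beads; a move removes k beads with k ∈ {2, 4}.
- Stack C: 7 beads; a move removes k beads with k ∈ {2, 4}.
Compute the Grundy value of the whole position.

0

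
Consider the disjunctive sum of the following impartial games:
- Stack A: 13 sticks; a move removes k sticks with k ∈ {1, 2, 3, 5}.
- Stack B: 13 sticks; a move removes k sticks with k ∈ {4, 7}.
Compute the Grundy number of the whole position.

1

Grundy values for stack A (subtraction set {1, 2, 3, 5}):
g(0) = mex{} = 0
g(1) = mex{0} = 1
g(2) = mex{0,1} = 2
g(3) = mex{0,1,2} = 3
g(4) = mex{1,2,3} = 0
g(5) = mex{0,2,3} = 1
g(6) = mex{0,1,3} = 2
g(7) = mex{0,1,2} = 3
g(8) = mex{1,2,3} = 0
g(9) = mex{0,2,3} = 1
g(10) = mex{0,1,3} = 2
g(11) = mex{0,1,2} = 3
g(12) = mex{1,2,3} = 0
g(13) = mex{0,2,3} = 1
So g(13) = 1.
Grundy values for stack B (subtraction set {4, 7}):
k:     0  1  2  3  4  5  6  7  8  9 10 11 12 13
g(k):  0  0  0  0  1  1  1  1  2  2  2  0  0  0
So g(13) = 0.
The value of a disjunctive sum is the nim-sum of the parts.
Combined value = 1 XOR 0 = 1.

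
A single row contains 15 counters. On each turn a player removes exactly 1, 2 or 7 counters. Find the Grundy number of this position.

0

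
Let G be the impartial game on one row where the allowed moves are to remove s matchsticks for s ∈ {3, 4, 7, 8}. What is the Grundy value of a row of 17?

2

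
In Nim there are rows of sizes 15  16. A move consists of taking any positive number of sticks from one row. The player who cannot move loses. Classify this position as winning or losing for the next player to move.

Nim-sum: 15 XOR 16 = 31.
The nim-sum is 31 ≠ 0, so this is an N-position: the player to move can win.

Winning position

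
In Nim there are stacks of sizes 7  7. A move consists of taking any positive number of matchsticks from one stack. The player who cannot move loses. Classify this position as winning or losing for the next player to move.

Losing position

Bitwise XOR of the heap sizes:
  111  (7)
  111  (7)
  ---
  000  (0)
The nim-sum is 0, so this is a P-position: the player to move is in a losing position under optimal play.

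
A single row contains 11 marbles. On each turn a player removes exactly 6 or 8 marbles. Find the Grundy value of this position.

1

Build the Grundy sequence with g(k) = mex{g(k−s) : s ∈ {6, 8}, s ≤ k}:
k:     0  1  2  3  4  5  6  7  8  9 10 11
g(k):  0  0  0  0  0  0  1  1  1  1  1  1
So g(11) = 1.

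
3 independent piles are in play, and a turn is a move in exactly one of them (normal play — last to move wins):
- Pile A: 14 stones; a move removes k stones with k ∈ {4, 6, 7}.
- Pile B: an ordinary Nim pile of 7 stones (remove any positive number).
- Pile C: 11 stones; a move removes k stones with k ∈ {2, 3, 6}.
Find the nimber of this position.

6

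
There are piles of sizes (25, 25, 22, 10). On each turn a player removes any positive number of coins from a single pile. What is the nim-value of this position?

Nim-sum: 25 ^ 25 ^ 22 ^ 10 = 28.

28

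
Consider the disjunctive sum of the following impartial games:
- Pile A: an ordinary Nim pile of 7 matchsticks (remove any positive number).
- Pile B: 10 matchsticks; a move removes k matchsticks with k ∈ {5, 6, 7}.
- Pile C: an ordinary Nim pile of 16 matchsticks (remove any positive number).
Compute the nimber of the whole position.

Pile A is a plain Nim pile of size 7, so its Grundy value is 7.
Grundy values for pile B (subtraction set {5, 6, 7}):
g(0) = mex{} = 0
g(1) = mex{} = 0
g(2) = mex{} = 0
g(3) = mex{} = 0
g(4) = mex{} = 0
g(5) = mex{0} = 1
g(6) = mex{0} = 1
g(7) = mex{0} = 1
g(8) = mex{0} = 1
g(9) = mex{0} = 1
g(10) = mex{0,1} = 2
So g(10) = 2.
Pile C is a plain Nim pile of size 16, so its Grundy value is 16.
By the Sprague-Grundy theorem, the Grundy value of a sum of independent games is the XOR of the component values.
Combined value = 7 ⊕ 2 ⊕ 16 = 21.

21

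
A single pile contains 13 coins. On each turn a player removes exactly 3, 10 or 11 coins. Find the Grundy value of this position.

2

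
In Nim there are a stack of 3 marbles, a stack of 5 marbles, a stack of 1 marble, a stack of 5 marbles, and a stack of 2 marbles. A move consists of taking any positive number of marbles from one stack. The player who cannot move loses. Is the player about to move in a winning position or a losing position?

Nim-sum: 3 ^ 5 ^ 1 ^ 5 ^ 2 = 0.
The nim-sum is 0, so this is a P-position: the player to move is in a losing position under optimal play.

Losing position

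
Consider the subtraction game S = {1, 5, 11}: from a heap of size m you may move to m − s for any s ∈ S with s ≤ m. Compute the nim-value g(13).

Grundy values for subtraction set {1, 5, 11}:
g(0) = mex{} = 0
g(1) = mex{0} = 1
g(2) = mex{1} = 0
g(3) = mex{0} = 1
g(4) = mex{1} = 0
g(5) = mex{0} = 1
g(6) = mex{1} = 0
g(7) = mex{0} = 1
g(8) = mex{1} = 0
g(9) = mex{0} = 1
g(10) = mex{1} = 0
g(11) = mex{0} = 1
g(12) = mex{1} = 0
g(13) = mex{0} = 1
So g(13) = 1.

1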